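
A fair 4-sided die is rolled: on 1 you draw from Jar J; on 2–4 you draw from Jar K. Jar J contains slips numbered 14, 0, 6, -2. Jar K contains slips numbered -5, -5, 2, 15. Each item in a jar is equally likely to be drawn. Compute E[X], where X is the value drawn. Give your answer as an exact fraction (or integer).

39/16

E[X | Jar J] = (14 + 0 + 6 − 2)/4 = 9/2
E[X | Jar K] = (-5 − 5 + 2 + 15)/4 = 7/4
E[X] = (1/4)·9/2 + (3/4)·7/4 = 39/16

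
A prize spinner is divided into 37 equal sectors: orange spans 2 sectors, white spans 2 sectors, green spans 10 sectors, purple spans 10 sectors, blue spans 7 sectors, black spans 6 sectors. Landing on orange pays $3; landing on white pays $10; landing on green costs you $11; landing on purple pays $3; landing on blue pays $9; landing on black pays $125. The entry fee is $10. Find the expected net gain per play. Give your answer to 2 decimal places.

E[payout] = (2/37)·3 + (2/37)·10 + (10/37)·(-11) + (10/37)·3 + (7/37)·9 + (6/37)·125 = 759/37
Expected profit = 759/37 − 10 = 389/37 ≈ $10.51

$10.51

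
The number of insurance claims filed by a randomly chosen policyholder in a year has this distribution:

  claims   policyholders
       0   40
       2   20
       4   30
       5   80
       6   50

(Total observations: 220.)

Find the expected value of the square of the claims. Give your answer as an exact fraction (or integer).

218/11

Total = 220, so P(claims=0) = 40/220, etc.
E[X²] = (2/11)·0 + (1/11)·4 + (3/22)·16 + (4/11)·25 + (5/22)·36
     = 218/11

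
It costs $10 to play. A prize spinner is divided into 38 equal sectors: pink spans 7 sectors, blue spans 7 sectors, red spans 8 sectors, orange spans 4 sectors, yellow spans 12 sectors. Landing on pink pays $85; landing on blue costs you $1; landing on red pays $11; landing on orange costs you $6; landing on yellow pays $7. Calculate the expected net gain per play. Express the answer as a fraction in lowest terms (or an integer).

E[payout] = (7/38)·85 + (7/38)·(-1) + (8/38)·11 + (4/38)·(-6) + (12/38)·7 = 368/19
Expected profit = 368/19 − 10 = 178/19

178/19 dollars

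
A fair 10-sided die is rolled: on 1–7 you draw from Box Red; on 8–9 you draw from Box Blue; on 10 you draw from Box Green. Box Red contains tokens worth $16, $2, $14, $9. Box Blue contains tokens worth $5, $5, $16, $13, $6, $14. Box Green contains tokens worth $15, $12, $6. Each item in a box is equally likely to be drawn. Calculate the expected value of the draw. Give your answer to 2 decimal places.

E[X | Box Red] = (16 + 2 + 14 + 9)/4 = 41/4
E[X | Box Blue] = (5 + 5 + 16 + 13 + 6 + 14)/6 = 59/6
E[X | Box Green] = (15 + 12 + 6)/3 = 11
E[X] = (7/10)·41/4 + (1/5)·59/6 + (1/10)·11 = 1229/120 ≈ 10.24

$10.24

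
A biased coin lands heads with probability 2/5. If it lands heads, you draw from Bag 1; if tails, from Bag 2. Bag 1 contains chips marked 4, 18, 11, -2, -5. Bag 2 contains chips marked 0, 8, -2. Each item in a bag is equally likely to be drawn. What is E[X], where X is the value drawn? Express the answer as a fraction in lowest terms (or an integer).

E[X | Bag 1] = (4 + 18 + 11 − 2 − 5)/5 = 26/5
E[X | Bag 2] = (0 + 8 − 2)/3 = 2
E[X] = (2/5)·26/5 + (3/5)·2 = 82/25

82/25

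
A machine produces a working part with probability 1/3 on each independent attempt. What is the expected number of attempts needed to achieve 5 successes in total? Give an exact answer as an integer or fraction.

15

By linearity (sum of 5 independent geometric waits), E[trials] = 5/p = 5/(1/3) = 15.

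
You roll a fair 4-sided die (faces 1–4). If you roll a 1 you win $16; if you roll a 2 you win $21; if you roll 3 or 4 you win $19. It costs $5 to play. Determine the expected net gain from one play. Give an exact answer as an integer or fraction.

E[payout] = (1/4)·16 + (1/2)·19 + (1/4)·21 = 75/4
Expected profit = 75/4 − 5 = 55/4

55/4 dollars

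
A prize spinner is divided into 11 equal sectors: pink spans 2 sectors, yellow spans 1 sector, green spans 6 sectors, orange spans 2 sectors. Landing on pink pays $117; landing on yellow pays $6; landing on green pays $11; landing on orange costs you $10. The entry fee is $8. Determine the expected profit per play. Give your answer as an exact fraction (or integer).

E[payout] = (2/11)·117 + (1/11)·6 + (6/11)·11 + (2/11)·(-10) = 26
Expected profit = 26 − 8 = 18

$18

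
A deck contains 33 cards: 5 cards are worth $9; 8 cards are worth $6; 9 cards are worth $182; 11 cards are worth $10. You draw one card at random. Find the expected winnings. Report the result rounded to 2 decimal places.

E[payout] = (5/33)·9 + (8/33)·6 + (9/33)·182 + (11/33)·10 = 1841/33
≈ $55.79

$55.79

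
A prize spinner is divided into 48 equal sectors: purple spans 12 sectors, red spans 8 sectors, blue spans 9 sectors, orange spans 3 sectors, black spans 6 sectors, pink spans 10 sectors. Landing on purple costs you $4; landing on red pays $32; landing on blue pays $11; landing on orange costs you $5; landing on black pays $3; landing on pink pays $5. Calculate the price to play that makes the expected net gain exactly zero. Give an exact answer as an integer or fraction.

E[payout] = (12/48)·(-4) + (8/48)·32 + (9/48)·11 + (3/48)·(-5) + (6/48)·3 + (10/48)·5 = 15/2
Fair fee = E[payout] = 15/2

15/2 dollars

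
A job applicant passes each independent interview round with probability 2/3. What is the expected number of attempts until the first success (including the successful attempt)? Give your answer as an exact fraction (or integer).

3/2

For a geometric distribution, E[trials] = 1/p = 1/(2/3) = 3/2.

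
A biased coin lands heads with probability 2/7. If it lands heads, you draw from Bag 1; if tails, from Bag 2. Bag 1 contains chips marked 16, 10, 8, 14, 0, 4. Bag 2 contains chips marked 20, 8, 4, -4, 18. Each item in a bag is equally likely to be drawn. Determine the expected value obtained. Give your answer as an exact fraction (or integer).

190/21

E[X | Bag 1] = (16 + 10 + 8 + 14 + 0 + 4)/6 = 26/3
E[X | Bag 2] = (20 + 8 + 4 − 4 + 18)/5 = 46/5
E[X] = (2/7)·26/3 + (5/7)·46/5 = 190/21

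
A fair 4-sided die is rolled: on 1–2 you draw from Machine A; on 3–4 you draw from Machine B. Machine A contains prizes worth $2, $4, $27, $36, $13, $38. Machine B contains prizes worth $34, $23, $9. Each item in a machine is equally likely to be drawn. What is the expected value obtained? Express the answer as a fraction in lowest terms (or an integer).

$21

E[X | Machine A] = (2 + 4 + 27 + 36 + 13 + 38)/6 = 20
E[X | Machine B] = (34 + 23 + 9)/3 = 22
E[X] = (1/2)·20 + (1/2)·22 = 21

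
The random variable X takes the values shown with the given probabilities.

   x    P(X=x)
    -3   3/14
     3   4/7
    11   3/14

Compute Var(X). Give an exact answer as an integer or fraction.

E[X] = (3/14)·(-3) + (4/7)·3 + (3/14)·11 = 24/7
E[X²] = (3/14)·9 + (4/7)·9 + (3/14)·121 = 33
Var(X) = 33 − (24/7)² = 1041/49

1041/49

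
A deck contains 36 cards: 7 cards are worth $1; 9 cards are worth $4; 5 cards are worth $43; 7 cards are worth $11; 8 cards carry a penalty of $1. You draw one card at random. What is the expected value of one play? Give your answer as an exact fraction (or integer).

109/12 dollars

E[payout] = (7/36)·1 + (9/36)·4 + (5/36)·43 + (7/36)·11 + (8/36)·(-1) = 109/12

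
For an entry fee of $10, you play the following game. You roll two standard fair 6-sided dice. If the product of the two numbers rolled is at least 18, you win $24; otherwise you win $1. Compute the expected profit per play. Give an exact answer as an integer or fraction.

-47/18 dollars

E[payout] = (13/18)·1 + (5/18)·24 = 133/18
Expected profit = 133/18 − 10 = -47/18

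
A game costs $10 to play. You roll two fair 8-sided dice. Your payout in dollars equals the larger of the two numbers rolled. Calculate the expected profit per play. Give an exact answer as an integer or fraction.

Distribution of the larger of the two numbers rolled: 1 w.p. 1/64, 2 w.p. 3/64, 3 w.p. 5/64, 4 w.p. 7/64, 5 w.p. 9/64, 6 w.p. 11/64, …
E[payout] = (1/64)·1 + (3/64)·2 + (5/64)·3 + (7/64)·4 + (9/64)·5 + (11/64)·6 + (13/64)·7 + (15/64)·8 = 93/16
Expected profit = 93/16 − 10 = -67/16

-67/16 dollars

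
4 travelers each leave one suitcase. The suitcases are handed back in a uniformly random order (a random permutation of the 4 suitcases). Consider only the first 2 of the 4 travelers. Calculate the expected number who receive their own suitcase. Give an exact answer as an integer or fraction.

Let Xᵢ = 1 if person i gets their own suitcase. For each i, P(Xᵢ=1) = 1/4.
By linearity of expectation, E[X₁+…+X_2] = 2·(1/4) = 1/2.

1/2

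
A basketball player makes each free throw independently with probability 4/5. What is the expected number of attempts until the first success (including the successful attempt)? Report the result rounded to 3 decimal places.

For a geometric distribution, E[trials] = 1/p = 1/(4/5) = 5/4.
≈ 1.250

1.250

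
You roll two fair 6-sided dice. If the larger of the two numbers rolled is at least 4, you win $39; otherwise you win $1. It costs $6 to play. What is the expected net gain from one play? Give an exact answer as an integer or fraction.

47/2 dollars

E[payout] = (1/4)·1 + (3/4)·39 = 59/2
Expected profit = 59/2 − 6 = 47/2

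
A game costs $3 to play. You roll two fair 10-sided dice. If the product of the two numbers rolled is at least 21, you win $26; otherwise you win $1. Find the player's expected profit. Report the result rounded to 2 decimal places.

$11.50

E[payout] = (23/50)·1 + (27/50)·26 = 29/2
Expected profit = 29/2 − 3 = 23/2 ≈ $11.50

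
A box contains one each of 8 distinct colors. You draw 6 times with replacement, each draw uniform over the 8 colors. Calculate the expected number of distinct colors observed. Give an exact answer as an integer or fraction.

144495/32768

Let Xⱼ=1 if type j appears at least once. P(Xⱼ=1) = 1 − ((8−1)/8)^6 = 144495/262144.
E[#distinct] = 8·144495/262144 = 144495/32768.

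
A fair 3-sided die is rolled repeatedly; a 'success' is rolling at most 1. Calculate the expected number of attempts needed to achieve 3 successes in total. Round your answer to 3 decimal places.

9.000

By linearity (sum of 3 independent geometric waits), E[trials] = 3/p = 3/(1/3) = 9.
≈ 9.000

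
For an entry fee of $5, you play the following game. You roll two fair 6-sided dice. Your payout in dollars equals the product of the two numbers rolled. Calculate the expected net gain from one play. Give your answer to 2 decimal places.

Distribution of the product of the two numbers rolled: 1 w.p. 1/36, 2 w.p. 1/18, 3 w.p. 1/18, 4 w.p. 1/12, 5 w.p. 1/18, 6 w.p. 1/9, …
E[payout] = (1/36)·1 + (1/18)·2 + (1/18)·3 + (1/12)·4 + (1/18)·5 + (1/9)·6 + (1/18)·8 + (1/36)·9 + (1/18)·10 + (1/9)·12 + (1/18)·15 + (1/36)·16 + (1/18)·18 + (1/18)·20 + (1/18)·24 + (1/36)·25 + (1/18)·30 + (1/36)·36 = 49/4
Expected profit = 49/4 − 5 = 29/4 ≈ $7.25

$7.25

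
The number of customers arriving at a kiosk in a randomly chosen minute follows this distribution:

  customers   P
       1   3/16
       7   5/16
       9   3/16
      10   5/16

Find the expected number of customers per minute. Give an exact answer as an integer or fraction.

E[X] = (3/16)·1 + (5/16)·7 + (3/16)·9 + (5/16)·10
     = 115/16

115/16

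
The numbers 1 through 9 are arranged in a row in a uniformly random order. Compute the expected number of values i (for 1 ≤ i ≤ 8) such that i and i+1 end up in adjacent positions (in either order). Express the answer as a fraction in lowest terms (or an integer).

16/9

For each i ∈ {1,…,8}, let Xᵢ = 1 if i and i+1 are adjacent. P(Xᵢ=1) = 2·(9−1)!/9! = 2/9.
By linearity, E[ΣXᵢ] = (8)·(2/9) = 16/9.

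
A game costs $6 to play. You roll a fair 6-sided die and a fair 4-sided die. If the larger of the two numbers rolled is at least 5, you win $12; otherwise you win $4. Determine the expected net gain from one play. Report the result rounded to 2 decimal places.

E[payout] = (2/3)·4 + (1/3)·12 = 20/3
Expected profit = 20/3 − 6 = 2/3 ≈ $0.67

$0.67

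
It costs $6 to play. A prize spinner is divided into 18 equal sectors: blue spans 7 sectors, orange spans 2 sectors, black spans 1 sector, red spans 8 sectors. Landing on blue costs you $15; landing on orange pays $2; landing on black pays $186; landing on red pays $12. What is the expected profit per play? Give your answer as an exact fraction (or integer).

E[payout] = (7/18)·(-15) + (2/18)·2 + (1/18)·186 + (8/18)·12 = 181/18
Expected profit = 181/18 − 6 = 73/18

73/18 dollars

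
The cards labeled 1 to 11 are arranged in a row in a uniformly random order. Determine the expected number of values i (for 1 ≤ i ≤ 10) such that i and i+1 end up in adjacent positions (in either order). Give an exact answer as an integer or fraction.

For each i ∈ {1,…,10}, let Xᵢ = 1 if i and i+1 are adjacent. P(Xᵢ=1) = 2·(11−1)!/11! = 2/11.
By linearity, E[ΣXᵢ] = (10)·(2/11) = 20/11.

20/11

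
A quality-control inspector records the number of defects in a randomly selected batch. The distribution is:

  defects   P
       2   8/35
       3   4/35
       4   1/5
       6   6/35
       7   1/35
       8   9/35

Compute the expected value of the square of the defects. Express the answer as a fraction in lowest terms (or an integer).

1021/35

E[X²] = (8/35)·4 + (4/35)·9 + (1/5)·16 + (6/35)·36 + (1/35)·49 + (9/35)·64
     = 1021/35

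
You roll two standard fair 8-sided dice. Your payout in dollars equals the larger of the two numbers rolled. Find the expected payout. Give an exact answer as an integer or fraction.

93/16 dollars

Distribution of the larger of the two numbers rolled: 1 w.p. 1/64, 2 w.p. 3/64, 3 w.p. 5/64, 4 w.p. 7/64, 5 w.p. 9/64, 6 w.p. 11/64, …
E[payout] = (1/64)·1 + (3/64)·2 + (5/64)·3 + (7/64)·4 + (9/64)·5 + (11/64)·6 + (13/64)·7 + (15/64)·8 = 93/16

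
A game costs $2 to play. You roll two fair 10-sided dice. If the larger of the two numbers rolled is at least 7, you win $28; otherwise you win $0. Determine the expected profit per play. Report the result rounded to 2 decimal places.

E[payout] = (9/25)·0 + (16/25)·28 = 448/25
Expected profit = 448/25 − 2 = 398/25 ≈ $15.92

$15.92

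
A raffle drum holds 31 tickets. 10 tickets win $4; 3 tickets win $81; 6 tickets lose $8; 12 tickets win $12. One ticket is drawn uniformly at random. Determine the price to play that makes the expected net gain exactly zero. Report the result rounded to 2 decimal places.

$12.23

E[payout] = (10/31)·4 + (3/31)·81 + (6/31)·(-8) + (12/31)·12 = 379/31
Fair fee = E[payout] = 379/31 ≈ $12.23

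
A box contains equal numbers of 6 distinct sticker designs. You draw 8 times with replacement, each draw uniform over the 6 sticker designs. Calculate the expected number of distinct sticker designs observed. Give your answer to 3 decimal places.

Let Xⱼ=1 if type j appears at least once. P(Xⱼ=1) = 1 − ((6−1)/6)^8 = 1288991/1679616.
E[#distinct] = 6·1288991/1679616 = 1288991/279936.
≈ 4.605

4.605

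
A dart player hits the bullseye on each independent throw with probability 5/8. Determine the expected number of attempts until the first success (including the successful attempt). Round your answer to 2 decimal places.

For a geometric distribution, E[trials] = 1/p = 1/(5/8) = 8/5.
≈ 1.60

1.60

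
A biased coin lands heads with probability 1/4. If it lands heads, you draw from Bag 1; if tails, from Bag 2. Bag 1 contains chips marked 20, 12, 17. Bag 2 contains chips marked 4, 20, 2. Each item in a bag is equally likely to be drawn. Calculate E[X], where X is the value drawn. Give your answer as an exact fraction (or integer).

E[X | Bag 1] = (20 + 12 + 17)/3 = 49/3
E[X | Bag 2] = (4 + 20 + 2)/3 = 26/3
E[X] = (1/4)·49/3 + (3/4)·26/3 = 127/12

127/12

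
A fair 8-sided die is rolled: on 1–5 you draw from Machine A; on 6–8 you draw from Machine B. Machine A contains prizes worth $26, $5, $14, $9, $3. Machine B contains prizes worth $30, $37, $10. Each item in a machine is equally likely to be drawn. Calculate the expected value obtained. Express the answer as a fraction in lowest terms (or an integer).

E[X | Machine A] = (26 + 5 + 14 + 9 + 3)/5 = 57/5
E[X | Machine B] = (30 + 37 + 10)/3 = 77/3
E[X] = (5/8)·57/5 + (3/8)·77/3 = 67/4

67/4 dollars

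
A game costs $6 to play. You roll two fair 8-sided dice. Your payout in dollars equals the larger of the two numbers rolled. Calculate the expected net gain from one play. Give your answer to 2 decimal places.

-$0.19

Distribution of the larger of the two numbers rolled: 1 w.p. 1/64, 2 w.p. 3/64, 3 w.p. 5/64, 4 w.p. 7/64, 5 w.p. 9/64, 6 w.p. 11/64, …
E[payout] = (1/64)·1 + (3/64)·2 + (5/64)·3 + (7/64)·4 + (9/64)·5 + (11/64)·6 + (13/64)·7 + (15/64)·8 = 93/16
Expected profit = 93/16 − 6 = -3/16 ≈ -$0.19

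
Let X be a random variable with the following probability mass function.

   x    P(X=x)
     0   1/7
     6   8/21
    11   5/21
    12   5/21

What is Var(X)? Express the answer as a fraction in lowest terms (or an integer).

E[X] = (1/7)·0 + (8/21)·6 + (5/21)·11 + (5/21)·12 = 163/21
E[X²] = (1/7)·0 + (8/21)·36 + (5/21)·121 + (5/21)·144 = 1613/21
Var(X) = 1613/21 − (163/21)² = 7304/441

7304/441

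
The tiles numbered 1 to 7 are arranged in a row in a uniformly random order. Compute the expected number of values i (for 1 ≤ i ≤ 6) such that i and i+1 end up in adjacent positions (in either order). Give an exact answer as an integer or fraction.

For each i ∈ {1,…,6}, let Xᵢ = 1 if i and i+1 are adjacent. P(Xᵢ=1) = 2·(7−1)!/7! = 2/7.
By linearity, E[ΣXᵢ] = (6)·(2/7) = 12/7.

12/7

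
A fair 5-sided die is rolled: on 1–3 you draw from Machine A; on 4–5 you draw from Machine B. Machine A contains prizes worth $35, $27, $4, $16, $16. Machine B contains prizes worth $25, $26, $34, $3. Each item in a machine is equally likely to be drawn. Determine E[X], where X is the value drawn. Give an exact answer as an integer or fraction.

E[X | Machine A] = (35 + 27 + 4 + 16 + 16)/5 = 98/5
E[X | Machine B] = (25 + 26 + 34 + 3)/4 = 22
E[X] = (3/5)·98/5 + (2/5)·22 = 514/25

514/25 dollars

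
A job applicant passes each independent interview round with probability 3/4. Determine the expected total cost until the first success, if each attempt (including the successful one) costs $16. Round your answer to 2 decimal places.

E[#attempts] = 1/p = 4/3; E[cost] = 16·4/3 = 64/3.
≈ 21.33

$21.33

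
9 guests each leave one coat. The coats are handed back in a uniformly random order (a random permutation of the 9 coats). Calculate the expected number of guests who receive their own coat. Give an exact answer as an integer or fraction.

Let Xᵢ = 1 if person i gets their own coat. For each i, P(Xᵢ=1) = 1/9.
By linearity of expectation, E[X₁+…+X_9] = 9·(1/9) = 1.

1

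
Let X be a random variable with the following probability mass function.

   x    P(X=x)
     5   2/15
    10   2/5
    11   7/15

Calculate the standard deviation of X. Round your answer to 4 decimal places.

E[X] = 49/5, E[X²] = 499/5
Var(X) = E[X²] − (E[X])² = 499/5 − 2401/25 = 94/25
SD(X) = √(94/25) ≈ 1.9391

1.9391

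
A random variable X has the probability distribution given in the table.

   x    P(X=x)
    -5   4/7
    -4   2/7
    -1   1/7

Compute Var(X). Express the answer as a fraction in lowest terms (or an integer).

E[X] = (4/7)·(-5) + (2/7)·(-4) + (1/7)·(-1) = -29/7
E[X²] = (4/7)·25 + (2/7)·16 + (1/7)·1 = 19
Var(X) = 19 − (-29/7)² = 90/49

90/49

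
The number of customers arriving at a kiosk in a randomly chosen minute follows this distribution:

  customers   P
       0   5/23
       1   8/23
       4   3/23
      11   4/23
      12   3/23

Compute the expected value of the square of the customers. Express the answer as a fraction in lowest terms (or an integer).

E[X²] = (5/23)·0 + (8/23)·1 + (3/23)·16 + (4/23)·121 + (3/23)·144
     = 972/23

972/23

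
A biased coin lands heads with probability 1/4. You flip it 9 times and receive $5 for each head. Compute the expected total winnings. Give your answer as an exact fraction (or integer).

45/4 dollars

E[#heads] = 9·1/4 = 9/4 (linearity over flips).
E[winnings] = 5·9/4 = 45/4.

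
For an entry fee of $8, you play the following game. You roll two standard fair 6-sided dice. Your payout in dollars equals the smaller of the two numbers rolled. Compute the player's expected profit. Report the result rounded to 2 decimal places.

-$5.47

Distribution of the smaller of the two numbers rolled: 1 w.p. 11/36, 2 w.p. 1/4, 3 w.p. 7/36, 4 w.p. 5/36, 5 w.p. 1/12, 6 w.p. 1/36
E[payout] = (11/36)·1 + (1/4)·2 + (7/36)·3 + (5/36)·4 + (1/12)·5 + (1/36)·6 = 91/36
Expected profit = 91/36 − 8 = -197/36 ≈ -$5.47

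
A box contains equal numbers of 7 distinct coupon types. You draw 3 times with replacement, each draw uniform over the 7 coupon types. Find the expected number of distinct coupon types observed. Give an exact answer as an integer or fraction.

127/49

Let Xⱼ=1 if type j appears at least once. P(Xⱼ=1) = 1 − ((7−1)/7)^3 = 127/343.
E[#distinct] = 7·127/343 = 127/49.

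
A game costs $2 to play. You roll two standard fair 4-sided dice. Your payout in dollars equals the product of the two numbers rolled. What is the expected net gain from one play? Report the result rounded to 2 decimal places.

Distribution of the product of the two numbers rolled: 1 w.p. 1/16, 2 w.p. 1/8, 3 w.p. 1/8, 4 w.p. 3/16, 6 w.p. 1/8, 8 w.p. 1/8, …
E[payout] = (1/16)·1 + (1/8)·2 + (1/8)·3 + (3/16)·4 + (1/8)·6 + (1/8)·8 + (1/16)·9 + (1/8)·12 + (1/16)·16 = 25/4
Expected profit = 25/4 − 2 = 17/4 ≈ $4.25

$4.25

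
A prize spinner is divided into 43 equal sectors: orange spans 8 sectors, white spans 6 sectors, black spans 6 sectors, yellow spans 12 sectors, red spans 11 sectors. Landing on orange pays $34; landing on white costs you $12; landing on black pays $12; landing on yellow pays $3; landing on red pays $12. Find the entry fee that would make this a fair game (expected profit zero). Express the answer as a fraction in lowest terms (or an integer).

E[payout] = (8/43)·34 + (6/43)·(-12) + (6/43)·12 + (12/43)·3 + (11/43)·12 = 440/43
Fair fee = E[payout] = 440/43

440/43 dollars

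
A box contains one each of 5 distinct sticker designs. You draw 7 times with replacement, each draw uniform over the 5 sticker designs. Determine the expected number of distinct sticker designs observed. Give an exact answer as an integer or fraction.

Let Xⱼ=1 if type j appears at least once. P(Xⱼ=1) = 1 − ((5−1)/5)^7 = 61741/78125.
E[#distinct] = 5·61741/78125 = 61741/15625.

61741/15625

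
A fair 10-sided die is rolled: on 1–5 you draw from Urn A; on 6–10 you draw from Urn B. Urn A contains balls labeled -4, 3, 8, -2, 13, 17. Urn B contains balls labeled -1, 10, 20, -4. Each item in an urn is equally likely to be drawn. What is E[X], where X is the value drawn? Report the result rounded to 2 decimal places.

6.04

E[X | Urn A] = (-4 + 3 + 8 − 2 + 13 + 17)/6 = 35/6
E[X | Urn B] = (-1 + 10 + 20 − 4)/4 = 25/4
E[X] = (1/2)·35/6 + (1/2)·25/4 = 145/24 ≈ 6.04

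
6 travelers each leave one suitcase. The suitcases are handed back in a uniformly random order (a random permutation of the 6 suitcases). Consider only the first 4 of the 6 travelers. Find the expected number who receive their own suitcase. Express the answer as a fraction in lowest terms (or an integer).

2/3

Let Xᵢ = 1 if person i gets their own suitcase. For each i, P(Xᵢ=1) = 1/6.
By linearity of expectation, E[X₁+…+X_4] = 4·(1/6) = 2/3.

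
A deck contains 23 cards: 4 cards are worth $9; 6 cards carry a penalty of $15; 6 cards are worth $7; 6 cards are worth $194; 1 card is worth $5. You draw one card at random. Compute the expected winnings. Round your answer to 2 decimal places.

E[payout] = (4/23)·9 + (6/23)·(-15) + (6/23)·7 + (6/23)·194 + (1/23)·5 = 1157/23
≈ $50.30

$50.30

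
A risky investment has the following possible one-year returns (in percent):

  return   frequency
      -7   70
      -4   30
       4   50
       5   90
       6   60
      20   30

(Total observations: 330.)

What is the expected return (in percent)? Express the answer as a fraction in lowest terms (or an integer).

Total = 330, so P(return=-7) = 70/330, etc.
E[X] = (7/33)·(-7) + (1/11)·(-4) + (5/33)·4 + (3/11)·5 + (2/11)·6 + (1/11)·20
     = 100/33

100/33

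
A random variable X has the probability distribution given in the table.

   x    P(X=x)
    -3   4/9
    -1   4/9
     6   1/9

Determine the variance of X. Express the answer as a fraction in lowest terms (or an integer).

584/81

E[X] = (4/9)·(-3) + (4/9)·(-1) + (1/9)·6 = -10/9
E[X²] = (4/9)·9 + (4/9)·1 + (1/9)·36 = 76/9
Var(X) = 76/9 − (-10/9)² = 584/81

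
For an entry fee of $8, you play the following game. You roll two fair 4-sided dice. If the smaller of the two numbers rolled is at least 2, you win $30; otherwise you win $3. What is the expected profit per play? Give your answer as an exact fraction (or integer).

163/16 dollars

E[payout] = (7/16)·3 + (9/16)·30 = 291/16
Expected profit = 291/16 − 8 = 163/16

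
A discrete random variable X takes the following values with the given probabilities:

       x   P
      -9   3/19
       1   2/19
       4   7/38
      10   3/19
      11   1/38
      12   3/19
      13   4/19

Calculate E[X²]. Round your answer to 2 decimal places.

E[X²] = (3/19)·81 + (2/19)·1 + (7/38)·16 + (3/19)·100 + (1/38)·121 + (3/19)·144 + (4/19)·169
     = 3539/38 ≈ 93.13

93.13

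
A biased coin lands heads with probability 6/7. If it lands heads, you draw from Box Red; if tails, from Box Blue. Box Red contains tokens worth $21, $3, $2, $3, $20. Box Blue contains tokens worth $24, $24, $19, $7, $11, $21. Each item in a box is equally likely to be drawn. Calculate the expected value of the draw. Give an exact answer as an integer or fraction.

1147/105 dollars

E[X | Box Red] = (21 + 3 + 2 + 3 + 20)/5 = 49/5
E[X | Box Blue] = (24 + 24 + 19 + 7 + 11 + 21)/6 = 53/3
E[X] = (6/7)·49/5 + (1/7)·53/3 = 1147/105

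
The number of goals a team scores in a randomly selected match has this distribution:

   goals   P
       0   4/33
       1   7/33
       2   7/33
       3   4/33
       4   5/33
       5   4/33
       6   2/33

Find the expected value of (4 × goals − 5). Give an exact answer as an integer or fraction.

175/33

E[4x-5] = (4/33)·(-5) + (7/33)·(-1) + (7/33)·3 + (4/33)·7 + (5/33)·11 + (4/33)·15 + (2/33)·19
     = 175/33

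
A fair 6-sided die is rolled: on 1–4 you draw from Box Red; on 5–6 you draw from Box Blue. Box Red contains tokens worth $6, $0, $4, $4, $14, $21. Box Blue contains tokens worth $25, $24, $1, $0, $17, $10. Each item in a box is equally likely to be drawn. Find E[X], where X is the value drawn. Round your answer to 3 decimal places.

$9.722

E[X | Box Red] = (6 + 0 + 4 + 4 + 14 + 21)/6 = 49/6
E[X | Box Blue] = (25 + 24 + 1 + 0 + 17 + 10)/6 = 77/6
E[X] = (2/3)·49/6 + (1/3)·77/6 = 175/18 ≈ 9.722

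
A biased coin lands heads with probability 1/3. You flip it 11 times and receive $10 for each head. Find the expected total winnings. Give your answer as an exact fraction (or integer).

E[#heads] = 11·1/3 = 11/3 (linearity over flips).
E[winnings] = 10·11/3 = 110/3.

110/3 dollars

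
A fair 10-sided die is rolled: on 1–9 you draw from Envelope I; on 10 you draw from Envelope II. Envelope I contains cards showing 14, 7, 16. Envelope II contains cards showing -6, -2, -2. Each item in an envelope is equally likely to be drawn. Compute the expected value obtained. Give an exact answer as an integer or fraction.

323/30

E[X | Envelope I] = (14 + 7 + 16)/3 = 37/3
E[X | Envelope II] = (-6 − 2 − 2)/3 = -10/3
E[X] = (9/10)·37/3 + (1/10)·(-10/3) = 323/30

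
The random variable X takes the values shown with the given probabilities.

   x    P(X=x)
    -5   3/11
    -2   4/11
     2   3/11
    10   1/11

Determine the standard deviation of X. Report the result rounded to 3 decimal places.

E[X] = -7/11, E[X²] = 203/11
Var(X) = E[X²] − (E[X])² = 203/11 − 49/121 = 2184/121
SD(X) = √(2184/121) ≈ 4.248

4.248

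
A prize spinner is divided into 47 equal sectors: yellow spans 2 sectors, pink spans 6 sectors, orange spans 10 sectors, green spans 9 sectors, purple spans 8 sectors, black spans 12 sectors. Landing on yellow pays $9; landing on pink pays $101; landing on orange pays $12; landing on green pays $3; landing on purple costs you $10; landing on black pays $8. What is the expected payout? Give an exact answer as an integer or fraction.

E[payout] = (2/47)·9 + (6/47)·101 + (10/47)·12 + (9/47)·3 + (8/47)·(-10) + (12/47)·8 = 787/47

787/47 dollars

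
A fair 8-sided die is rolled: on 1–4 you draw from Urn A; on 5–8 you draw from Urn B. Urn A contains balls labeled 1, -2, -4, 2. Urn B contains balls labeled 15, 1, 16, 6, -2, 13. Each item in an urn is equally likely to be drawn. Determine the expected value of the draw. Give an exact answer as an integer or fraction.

89/24

E[X | Urn A] = (1 − 2 − 4 + 2)/4 = -3/4
E[X | Urn B] = (15 + 1 + 16 + 6 − 2 + 13)/6 = 49/6
E[X] = (1/2)·(-3/4) + (1/2)·49/6 = 89/24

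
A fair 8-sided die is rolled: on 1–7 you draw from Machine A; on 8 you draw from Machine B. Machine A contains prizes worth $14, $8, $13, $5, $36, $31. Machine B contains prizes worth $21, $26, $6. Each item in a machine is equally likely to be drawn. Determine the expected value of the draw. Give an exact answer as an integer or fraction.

E[X | Machine A] = (14 + 8 + 13 + 5 + 36 + 31)/6 = 107/6
E[X | Machine B] = (21 + 26 + 6)/3 = 53/3
E[X] = (7/8)·107/6 + (1/8)·53/3 = 285/16

285/16 dollars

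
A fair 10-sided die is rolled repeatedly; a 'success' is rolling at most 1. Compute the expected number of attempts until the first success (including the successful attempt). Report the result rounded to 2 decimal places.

10.00

For a geometric distribution, E[trials] = 1/p = 1/(1/10) = 10.
≈ 10.00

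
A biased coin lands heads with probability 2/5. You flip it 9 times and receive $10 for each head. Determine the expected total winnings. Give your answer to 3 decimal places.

$36.000

E[#heads] = 9·2/5 = 18/5 (linearity over flips).
E[winnings] = 10·18/5 = 36.
≈ 36.000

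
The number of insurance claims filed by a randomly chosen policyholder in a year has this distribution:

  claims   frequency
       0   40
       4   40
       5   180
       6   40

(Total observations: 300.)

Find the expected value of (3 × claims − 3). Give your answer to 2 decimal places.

Total = 300, so P(claims=0) = 40/300, etc.
E[3x-3] = (2/15)·(-3) + (2/15)·9 + (3/5)·12 + (2/15)·15
     = 10 ≈ 10.00

10.00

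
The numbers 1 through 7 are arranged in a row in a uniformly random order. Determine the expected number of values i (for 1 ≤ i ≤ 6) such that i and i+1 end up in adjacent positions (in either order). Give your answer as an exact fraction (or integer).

For each i ∈ {1,…,6}, let Xᵢ = 1 if i and i+1 are adjacent. P(Xᵢ=1) = 2·(7−1)!/7! = 2/7.
By linearity, E[ΣXᵢ] = (6)·(2/7) = 12/7.

12/7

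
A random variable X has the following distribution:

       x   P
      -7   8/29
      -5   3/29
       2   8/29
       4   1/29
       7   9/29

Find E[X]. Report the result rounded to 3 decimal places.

0.414

E[X] = (8/29)·(-7) + (3/29)·(-5) + (8/29)·2 + (1/29)·4 + (9/29)·7
     = 12/29 ≈ 0.414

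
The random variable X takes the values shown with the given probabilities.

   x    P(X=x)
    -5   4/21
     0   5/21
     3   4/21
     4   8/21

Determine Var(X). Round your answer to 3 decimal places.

11.265

E[X] = (4/21)·(-5) + (5/21)·0 + (4/21)·3 + (8/21)·4 = 8/7
E[X²] = (4/21)·25 + (5/21)·0 + (4/21)·9 + (8/21)·16 = 88/7
Var(X) = 88/7 − (8/7)² = 552/49 ≈ 11.265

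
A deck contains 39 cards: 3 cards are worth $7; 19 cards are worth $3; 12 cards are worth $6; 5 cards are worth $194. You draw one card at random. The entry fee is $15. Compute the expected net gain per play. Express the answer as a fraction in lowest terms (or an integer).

535/39 dollars

E[payout] = (3/39)·7 + (19/39)·3 + (12/39)·6 + (5/39)·194 = 1120/39
Expected profit = 1120/39 − 15 = 535/39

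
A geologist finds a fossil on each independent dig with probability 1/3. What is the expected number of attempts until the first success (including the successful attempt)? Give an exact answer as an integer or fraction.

For a geometric distribution, E[trials] = 1/p = 1/(1/3) = 3.

3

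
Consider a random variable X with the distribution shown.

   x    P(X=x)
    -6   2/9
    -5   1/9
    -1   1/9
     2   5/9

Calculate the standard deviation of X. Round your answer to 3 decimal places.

3.510

E[X] = -8/9, E[X²] = 118/9
Var(X) = E[X²] − (E[X])² = 118/9 − 64/81 = 998/81
SD(X) = √(998/81) ≈ 3.510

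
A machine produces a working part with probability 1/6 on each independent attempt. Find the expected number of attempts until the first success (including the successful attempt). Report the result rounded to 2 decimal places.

For a geometric distribution, E[trials] = 1/p = 1/(1/6) = 6.
≈ 6.00

6.00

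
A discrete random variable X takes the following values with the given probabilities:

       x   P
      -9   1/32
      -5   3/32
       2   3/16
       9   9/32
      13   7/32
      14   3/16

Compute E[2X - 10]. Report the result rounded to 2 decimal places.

E[2x-10] = (1/32)·(-28) + (3/32)·(-20) + (3/16)·(-6) + (9/32)·8 + (7/32)·16 + (3/16)·18
     = 21/4 ≈ 5.25

5.25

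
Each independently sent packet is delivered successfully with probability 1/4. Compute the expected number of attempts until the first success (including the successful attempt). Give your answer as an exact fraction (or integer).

4

For a geometric distribution, E[trials] = 1/p = 1/(1/4) = 4.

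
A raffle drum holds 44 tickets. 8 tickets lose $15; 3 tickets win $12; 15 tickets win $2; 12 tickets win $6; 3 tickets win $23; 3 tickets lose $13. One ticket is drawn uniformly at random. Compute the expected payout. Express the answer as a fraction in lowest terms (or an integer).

12/11 dollars

E[payout] = (8/44)·(-15) + (3/44)·12 + (15/44)·2 + (12/44)·6 + (3/44)·23 + (3/44)·(-13) = 12/11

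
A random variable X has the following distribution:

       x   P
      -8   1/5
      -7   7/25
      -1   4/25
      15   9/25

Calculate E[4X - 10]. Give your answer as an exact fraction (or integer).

E[4x-10] = (1/5)·(-42) + (7/25)·(-38) + (4/25)·(-14) + (9/25)·50
     = -82/25

-82/25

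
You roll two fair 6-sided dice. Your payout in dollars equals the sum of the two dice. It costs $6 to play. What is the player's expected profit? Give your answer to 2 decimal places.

Distribution of the sum of the two dice: 2 w.p. 1/36, 3 w.p. 1/18, 4 w.p. 1/12, 5 w.p. 1/9, 6 w.p. 5/36, 7 w.p. 1/6, …
E[payout] = (1/36)·2 + (1/18)·3 + (1/12)·4 + (1/9)·5 + (5/36)·6 + (1/6)·7 + (5/36)·8 + (1/9)·9 + (1/12)·10 + (1/18)·11 + (1/36)·12 = 7
Expected profit = 7 − 6 = 1 ≈ $1.00

$1.00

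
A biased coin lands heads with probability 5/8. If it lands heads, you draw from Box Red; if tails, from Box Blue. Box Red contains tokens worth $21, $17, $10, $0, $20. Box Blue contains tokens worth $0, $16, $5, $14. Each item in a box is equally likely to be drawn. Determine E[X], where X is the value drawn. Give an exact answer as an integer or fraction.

377/32 dollars

E[X | Box Red] = (21 + 17 + 10 + 0 + 20)/5 = 68/5
E[X | Box Blue] = (0 + 16 + 5 + 14)/4 = 35/4
E[X] = (5/8)·68/5 + (3/8)·35/4 = 377/32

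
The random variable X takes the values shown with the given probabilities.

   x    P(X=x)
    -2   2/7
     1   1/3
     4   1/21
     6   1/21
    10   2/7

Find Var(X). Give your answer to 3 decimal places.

E[X] = (2/7)·(-2) + (1/3)·1 + (1/21)·4 + (1/21)·6 + (2/7)·10 = 65/21
E[X²] = (2/7)·4 + (1/3)·1 + (1/21)·16 + (1/21)·36 + (2/7)·100 = 683/21
Var(X) = 683/21 − (65/21)² = 10118/441 ≈ 22.943

22.943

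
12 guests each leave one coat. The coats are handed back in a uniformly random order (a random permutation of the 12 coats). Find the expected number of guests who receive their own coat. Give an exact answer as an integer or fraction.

1

Let Xᵢ = 1 if person i gets their own coat. For each i, P(Xᵢ=1) = 1/12.
By linearity of expectation, E[X₁+…+X_12] = 12·(1/12) = 1.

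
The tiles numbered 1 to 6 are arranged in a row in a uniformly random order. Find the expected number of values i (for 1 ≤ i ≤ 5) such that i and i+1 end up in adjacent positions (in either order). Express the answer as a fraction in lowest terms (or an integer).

For each i ∈ {1,…,5}, let Xᵢ = 1 if i and i+1 are adjacent. P(Xᵢ=1) = 2·(6−1)!/6! = 2/6.
By linearity, E[ΣXᵢ] = (5)·(2/6) = 5/3.

5/3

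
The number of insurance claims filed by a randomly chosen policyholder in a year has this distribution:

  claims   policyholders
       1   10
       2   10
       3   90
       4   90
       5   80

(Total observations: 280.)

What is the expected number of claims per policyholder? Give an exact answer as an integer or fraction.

Total = 280, so P(claims=1) = 10/280, etc.
E[X] = (1/28)·1 + (1/28)·2 + (9/28)·3 + (9/28)·4 + (2/7)·5
     = 53/14

53/14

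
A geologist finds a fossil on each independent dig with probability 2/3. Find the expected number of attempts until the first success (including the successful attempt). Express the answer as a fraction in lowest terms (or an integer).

3/2

For a geometric distribution, E[trials] = 1/p = 1/(2/3) = 3/2.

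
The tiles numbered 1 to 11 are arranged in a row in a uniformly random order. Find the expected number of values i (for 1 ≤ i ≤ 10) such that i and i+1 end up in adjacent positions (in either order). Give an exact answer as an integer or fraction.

For each i ∈ {1,…,10}, let Xᵢ = 1 if i and i+1 are adjacent. P(Xᵢ=1) = 2·(11−1)!/11! = 2/11.
By linearity, E[ΣXᵢ] = (10)·(2/11) = 20/11.

20/11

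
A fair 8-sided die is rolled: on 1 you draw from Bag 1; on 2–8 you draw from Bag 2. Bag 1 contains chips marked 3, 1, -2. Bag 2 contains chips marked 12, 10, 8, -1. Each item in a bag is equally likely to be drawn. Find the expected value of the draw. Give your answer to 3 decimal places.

6.427

E[X | Bag 1] = (3 + 1 − 2)/3 = 2/3
E[X | Bag 2] = (12 + 10 + 8 − 1)/4 = 29/4
E[X] = (1/8)·2/3 + (7/8)·29/4 = 617/96 ≈ 6.427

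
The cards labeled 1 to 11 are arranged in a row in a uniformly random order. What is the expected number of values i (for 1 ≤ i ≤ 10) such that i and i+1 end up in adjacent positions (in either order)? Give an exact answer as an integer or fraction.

20/11

For each i ∈ {1,…,10}, let Xᵢ = 1 if i and i+1 are adjacent. P(Xᵢ=1) = 2·(11−1)!/11! = 2/11.
By linearity, E[ΣXᵢ] = (10)·(2/11) = 20/11.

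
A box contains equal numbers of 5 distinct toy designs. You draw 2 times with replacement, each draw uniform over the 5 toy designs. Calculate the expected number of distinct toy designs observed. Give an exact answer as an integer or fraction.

9/5

Let Xⱼ=1 if type j appears at least once. P(Xⱼ=1) = 1 − ((5−1)/5)^2 = 9/25.
E[#distinct] = 5·9/25 = 9/5.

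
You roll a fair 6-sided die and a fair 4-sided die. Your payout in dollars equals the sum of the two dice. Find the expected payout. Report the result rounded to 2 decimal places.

Distribution of the sum of the two dice: 2 w.p. 1/24, 3 w.p. 1/12, 4 w.p. 1/8, 5 w.p. 1/6, 6 w.p. 1/6, 7 w.p. 1/6, …
E[payout] = (1/24)·2 + (1/12)·3 + (1/8)·4 + (1/6)·5 + (1/6)·6 + (1/6)·7 + (1/8)·8 + (1/12)·9 + (1/24)·10 = 6
≈ $6.00

$6.00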